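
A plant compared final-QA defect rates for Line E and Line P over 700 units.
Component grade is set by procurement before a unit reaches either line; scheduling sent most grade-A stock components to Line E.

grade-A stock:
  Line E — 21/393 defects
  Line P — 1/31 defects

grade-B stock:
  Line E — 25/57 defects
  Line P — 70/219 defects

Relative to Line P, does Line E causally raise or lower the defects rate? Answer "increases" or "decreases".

increases

The component grade-specific comparison favours Line P throughout, but the pooled figures favour Line E. The question is whether to condition on component grade.
Component grade is set before the line has any effect — it is not caused by the line — and it independently drives the outcome. That makes it a confounder, so the causal comparison is within component grade levels.
Within each level — grade-A stock: 5.3% vs 3.2%; grade-B stock: 43.9% vs 32.0% — Line P is lower every time.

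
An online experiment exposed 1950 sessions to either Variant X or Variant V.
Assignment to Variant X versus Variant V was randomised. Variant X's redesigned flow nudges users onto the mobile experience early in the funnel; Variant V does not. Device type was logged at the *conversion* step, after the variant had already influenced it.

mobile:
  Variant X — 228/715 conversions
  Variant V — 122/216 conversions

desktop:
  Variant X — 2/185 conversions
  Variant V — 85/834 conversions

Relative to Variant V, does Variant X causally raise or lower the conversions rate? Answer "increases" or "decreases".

increases

Device type here is a post-treatment variable shaped by the variant; conditioning on it would introduce bias rather than remove it. The overall comparison is the causal one.
Pooled: Variant X 25.6% vs Variant V 19.7%; Variant X is higher overall.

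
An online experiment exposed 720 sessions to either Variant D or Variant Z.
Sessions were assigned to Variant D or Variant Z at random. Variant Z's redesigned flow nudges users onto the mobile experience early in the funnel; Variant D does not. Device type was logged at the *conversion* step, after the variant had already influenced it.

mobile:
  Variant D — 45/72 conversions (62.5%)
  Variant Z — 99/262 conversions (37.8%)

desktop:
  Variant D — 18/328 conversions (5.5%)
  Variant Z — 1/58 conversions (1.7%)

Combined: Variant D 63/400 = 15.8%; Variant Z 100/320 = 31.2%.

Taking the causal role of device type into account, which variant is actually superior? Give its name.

Variant Z

Within every device type level Variant D has the higher rate, yet pooled Variant Z does — Simpson's reversal.
Device type is downstream of the variant. One should not condition on a consequence of treatment, so the overall rates are the right comparison.
Pooled: Variant D 15.8% vs Variant Z 31.2%; Variant Z is higher overall.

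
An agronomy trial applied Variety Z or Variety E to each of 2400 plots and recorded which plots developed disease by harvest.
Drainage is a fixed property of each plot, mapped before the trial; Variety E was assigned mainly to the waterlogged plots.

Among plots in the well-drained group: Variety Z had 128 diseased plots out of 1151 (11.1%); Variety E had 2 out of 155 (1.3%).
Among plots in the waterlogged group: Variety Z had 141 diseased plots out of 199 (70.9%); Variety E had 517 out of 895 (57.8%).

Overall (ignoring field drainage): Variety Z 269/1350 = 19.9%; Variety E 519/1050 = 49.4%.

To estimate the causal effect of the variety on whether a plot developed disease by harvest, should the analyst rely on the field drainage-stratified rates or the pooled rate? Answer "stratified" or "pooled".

stratified

Variety E is lower inside every field drainage stratum but Variety Z is lower in aggregate. Whether to stratify depends on how field drainage relates to the variety.
The imbalance in field drainage arose from how plots were allocated, not from anything the variety did; and field drainage independently affects the outcome. The pooled gap is confounded — condition on field drainage.
Within each level — well-drained: 11.1% vs 1.3%; waterlogged: 70.9% vs 57.8% — Variety E is lower every time.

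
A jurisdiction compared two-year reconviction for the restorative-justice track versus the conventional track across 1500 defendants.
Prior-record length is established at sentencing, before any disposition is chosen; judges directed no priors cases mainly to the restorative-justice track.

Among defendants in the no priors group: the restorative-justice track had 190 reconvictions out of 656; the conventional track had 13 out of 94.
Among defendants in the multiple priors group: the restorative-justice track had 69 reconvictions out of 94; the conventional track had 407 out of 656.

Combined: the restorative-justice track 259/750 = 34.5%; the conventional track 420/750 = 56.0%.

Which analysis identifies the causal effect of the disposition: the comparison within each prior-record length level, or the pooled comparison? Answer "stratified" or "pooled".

stratified

Since prior-record length is a pre-existing factor (not a product of the disposition) and it affects the outcome on its own, it is a confounder. The stratified rates, not the pooled rate, identify the causal effect.
Within each level — no priors: 29.0% vs 13.8%; multiple priors: 73.4% vs 62.0% — the conventional track is lower every time.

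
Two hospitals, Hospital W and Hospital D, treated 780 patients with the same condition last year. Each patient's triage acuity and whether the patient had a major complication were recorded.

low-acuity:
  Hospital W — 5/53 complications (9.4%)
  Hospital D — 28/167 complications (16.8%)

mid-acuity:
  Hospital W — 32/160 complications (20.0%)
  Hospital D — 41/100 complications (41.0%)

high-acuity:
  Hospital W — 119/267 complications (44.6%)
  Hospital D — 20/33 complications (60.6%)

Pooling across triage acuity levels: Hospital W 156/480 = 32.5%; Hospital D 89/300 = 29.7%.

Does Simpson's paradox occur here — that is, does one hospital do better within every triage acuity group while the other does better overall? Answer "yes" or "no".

yes

Within each triage acuity level (low-acuity 9.4% vs 16.8%; mid-acuity 20.0% vs 41.0%; high-acuity 44.6% vs 60.6%), Hospital W has the lower rate every time. Pooled: 32.5% vs 29.7% — Hospital D has the lower rate overall. The two comparisons disagree.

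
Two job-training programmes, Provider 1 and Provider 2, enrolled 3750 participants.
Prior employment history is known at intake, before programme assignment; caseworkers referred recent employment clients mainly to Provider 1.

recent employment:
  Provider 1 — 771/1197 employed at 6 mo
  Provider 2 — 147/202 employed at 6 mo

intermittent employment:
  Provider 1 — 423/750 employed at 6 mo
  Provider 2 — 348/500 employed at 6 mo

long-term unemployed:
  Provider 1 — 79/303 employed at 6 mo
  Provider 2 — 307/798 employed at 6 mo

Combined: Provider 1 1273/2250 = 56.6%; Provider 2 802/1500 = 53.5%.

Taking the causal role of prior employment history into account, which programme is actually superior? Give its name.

Provider 2

Since prior employment history is a pre-existing factor (not a product of the programme) and it affects the outcome on its own, it is a confounder. The stratified rates, not the pooled rate, identify the causal effect.
Within each level — recent employment: 64.4% vs 72.8%; intermittent employment: 56.4% vs 69.6%; long-term unemployed: 26.1% vs 38.5% — Provider 2 is higher every time.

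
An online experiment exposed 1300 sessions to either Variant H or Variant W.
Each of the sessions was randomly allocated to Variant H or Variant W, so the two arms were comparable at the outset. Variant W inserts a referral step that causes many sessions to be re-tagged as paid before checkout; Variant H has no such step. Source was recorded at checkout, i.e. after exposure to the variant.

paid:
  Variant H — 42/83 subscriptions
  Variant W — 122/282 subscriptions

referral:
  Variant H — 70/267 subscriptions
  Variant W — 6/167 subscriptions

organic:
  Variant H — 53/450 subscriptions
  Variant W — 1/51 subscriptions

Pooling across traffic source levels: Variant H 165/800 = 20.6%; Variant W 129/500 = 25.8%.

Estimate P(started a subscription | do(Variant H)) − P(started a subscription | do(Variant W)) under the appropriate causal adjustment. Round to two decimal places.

The stratified and pooled comparisons disagree (Variant H wins within each traffic source; Variant W wins overall), so the answer turns on the causal role of traffic source.
Because the variant influences traffic source, traffic source is a post-treatment mediator, not a confounder. Stratifying on it would bias the estimate; the causal effect is the crude pooled difference.
The causal difference is the pooled difference: 0.206 − 0.258 = -0.052.

-0.05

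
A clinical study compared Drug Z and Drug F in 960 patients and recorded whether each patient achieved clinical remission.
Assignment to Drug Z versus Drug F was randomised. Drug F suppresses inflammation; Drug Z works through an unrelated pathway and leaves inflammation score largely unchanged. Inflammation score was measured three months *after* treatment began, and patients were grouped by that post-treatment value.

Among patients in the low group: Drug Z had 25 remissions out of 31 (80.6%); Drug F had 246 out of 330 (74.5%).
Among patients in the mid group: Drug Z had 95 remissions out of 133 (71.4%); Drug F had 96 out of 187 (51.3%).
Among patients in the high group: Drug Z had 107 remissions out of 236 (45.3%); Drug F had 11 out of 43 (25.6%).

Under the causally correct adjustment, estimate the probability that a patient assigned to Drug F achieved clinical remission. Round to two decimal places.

Inflammation score is downstream of the drug. One should not condition on a consequence of treatment, so the overall rates are the right comparison.
So P(outcome | do(Drug F)) is just the pooled rate for Drug F: 353/560 = 0.630.

0.63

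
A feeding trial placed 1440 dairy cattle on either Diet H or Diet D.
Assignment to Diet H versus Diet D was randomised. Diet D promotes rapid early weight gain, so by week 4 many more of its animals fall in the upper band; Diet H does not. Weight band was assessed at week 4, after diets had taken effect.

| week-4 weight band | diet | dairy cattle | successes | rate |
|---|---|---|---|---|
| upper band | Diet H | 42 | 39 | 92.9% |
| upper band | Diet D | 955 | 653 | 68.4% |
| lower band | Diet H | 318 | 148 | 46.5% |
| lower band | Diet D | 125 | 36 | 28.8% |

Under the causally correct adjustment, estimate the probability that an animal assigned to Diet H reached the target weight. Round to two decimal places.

0.52

Week-4 weight band is downstream of the diet. One should not condition on a consequence of treatment, so the overall rates are the right comparison.
So P(outcome | do(Diet H)) is just the pooled rate for Diet H: 187/360 = 0.519.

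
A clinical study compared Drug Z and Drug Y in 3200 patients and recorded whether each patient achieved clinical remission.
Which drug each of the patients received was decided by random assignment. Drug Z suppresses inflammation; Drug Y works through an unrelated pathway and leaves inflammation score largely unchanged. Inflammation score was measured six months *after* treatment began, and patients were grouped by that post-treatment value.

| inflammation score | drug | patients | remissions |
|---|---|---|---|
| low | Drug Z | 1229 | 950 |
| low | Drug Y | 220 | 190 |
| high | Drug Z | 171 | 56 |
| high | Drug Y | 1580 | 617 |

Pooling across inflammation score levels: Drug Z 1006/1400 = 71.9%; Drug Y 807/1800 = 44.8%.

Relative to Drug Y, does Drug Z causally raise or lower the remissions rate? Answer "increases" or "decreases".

increases

Inflammation score is downstream of the drug. One should not condition on a consequence of treatment, so the overall rates are the right comparison.
Pooled: Drug Z 71.9% vs Drug Y 44.8%; Drug Z is higher overall.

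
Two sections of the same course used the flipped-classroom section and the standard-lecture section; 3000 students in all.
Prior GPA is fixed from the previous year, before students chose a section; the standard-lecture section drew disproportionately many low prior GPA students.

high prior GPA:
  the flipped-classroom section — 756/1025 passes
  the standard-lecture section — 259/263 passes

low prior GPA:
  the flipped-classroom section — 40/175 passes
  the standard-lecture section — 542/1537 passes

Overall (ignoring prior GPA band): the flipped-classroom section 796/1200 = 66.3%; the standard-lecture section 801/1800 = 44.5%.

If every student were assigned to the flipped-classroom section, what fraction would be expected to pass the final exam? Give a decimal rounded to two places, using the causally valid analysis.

0.45

Within every prior GPA band level the standard-lecture section has the higher rate, yet pooled the flipped-classroom section does — Simpson's reversal.
Here prior GPA band is a common cause — it drives both which teaching method a case falls under and the outcome. The crude comparison mixes populations; the stratum-specific rates are the causally relevant ones.
Standardising the flipped-classroom section to the population prior GPA band mix: 0.429·756/1025 + 0.571·40/175 = 0.447.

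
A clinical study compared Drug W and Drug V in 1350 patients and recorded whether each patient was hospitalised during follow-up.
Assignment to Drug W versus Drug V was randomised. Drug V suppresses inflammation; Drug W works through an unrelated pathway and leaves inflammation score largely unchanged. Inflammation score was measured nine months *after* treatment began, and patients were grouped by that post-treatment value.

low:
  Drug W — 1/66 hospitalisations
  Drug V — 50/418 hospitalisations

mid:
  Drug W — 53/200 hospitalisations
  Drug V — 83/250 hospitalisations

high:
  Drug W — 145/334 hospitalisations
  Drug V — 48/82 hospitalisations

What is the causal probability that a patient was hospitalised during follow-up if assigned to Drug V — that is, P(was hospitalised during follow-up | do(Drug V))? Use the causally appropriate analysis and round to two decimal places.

0.24

The distribution of inflammation score is itself part of what the drug does — it is an intermediate outcome. Holding it fixed would remove that part of the effect; the total effect is the pooled difference.
So P(outcome | do(Drug V)) is just the pooled rate for Drug V: 181/750 = 0.241.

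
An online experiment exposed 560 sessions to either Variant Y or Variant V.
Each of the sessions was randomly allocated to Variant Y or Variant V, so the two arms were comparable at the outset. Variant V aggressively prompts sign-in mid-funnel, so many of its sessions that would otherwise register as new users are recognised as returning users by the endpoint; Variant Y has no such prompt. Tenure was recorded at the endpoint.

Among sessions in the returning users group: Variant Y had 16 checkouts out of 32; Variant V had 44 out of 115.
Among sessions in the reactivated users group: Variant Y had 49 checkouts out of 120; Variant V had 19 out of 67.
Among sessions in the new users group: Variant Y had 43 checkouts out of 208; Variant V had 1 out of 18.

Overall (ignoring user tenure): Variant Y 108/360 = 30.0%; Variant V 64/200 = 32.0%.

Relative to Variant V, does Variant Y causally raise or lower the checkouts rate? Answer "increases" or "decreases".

decreases

The user tenure-specific comparison favours Variant Y throughout, but the pooled figures favour Variant V. The question is whether to condition on user tenure.
User tenure is downstream of the variant. One should not condition on a consequence of treatment, so the overall rates are the right comparison.
Pooled: Variant Y 30.0% vs Variant V 32.0%; Variant V is higher overall.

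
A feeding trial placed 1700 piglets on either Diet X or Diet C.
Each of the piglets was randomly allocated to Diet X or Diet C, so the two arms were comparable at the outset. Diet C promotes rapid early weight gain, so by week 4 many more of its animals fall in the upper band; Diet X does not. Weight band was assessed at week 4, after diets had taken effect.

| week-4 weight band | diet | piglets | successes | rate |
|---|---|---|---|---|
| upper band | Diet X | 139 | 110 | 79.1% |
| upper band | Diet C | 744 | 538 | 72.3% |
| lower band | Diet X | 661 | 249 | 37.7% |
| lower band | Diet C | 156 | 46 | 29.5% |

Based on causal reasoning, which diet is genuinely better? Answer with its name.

Diet C

Because the diet influences week-4 weight band, week-4 weight band is a post-treatment mediator, not a confounder. Stratifying on it would bias the estimate; the causal effect is the crude pooled difference.
Pooled: Diet X 44.9% vs Diet C 64.9%; Diet C is higher overall.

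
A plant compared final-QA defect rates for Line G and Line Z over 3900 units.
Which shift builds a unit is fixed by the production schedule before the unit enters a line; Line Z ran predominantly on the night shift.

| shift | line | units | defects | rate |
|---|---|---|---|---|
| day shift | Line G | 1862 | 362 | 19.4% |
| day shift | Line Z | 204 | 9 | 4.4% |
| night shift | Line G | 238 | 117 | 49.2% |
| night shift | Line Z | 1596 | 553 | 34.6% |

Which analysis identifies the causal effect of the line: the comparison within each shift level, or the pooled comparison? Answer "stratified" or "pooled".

Since shift is a pre-existing factor (not a product of the line) and it affects the outcome on its own, it is a confounder. The stratified rates, not the pooled rate, identify the causal effect.
Within each level — day shift: 19.4% vs 4.4%; night shift: 49.2% vs 34.6% — Line Z is lower every time.

stratified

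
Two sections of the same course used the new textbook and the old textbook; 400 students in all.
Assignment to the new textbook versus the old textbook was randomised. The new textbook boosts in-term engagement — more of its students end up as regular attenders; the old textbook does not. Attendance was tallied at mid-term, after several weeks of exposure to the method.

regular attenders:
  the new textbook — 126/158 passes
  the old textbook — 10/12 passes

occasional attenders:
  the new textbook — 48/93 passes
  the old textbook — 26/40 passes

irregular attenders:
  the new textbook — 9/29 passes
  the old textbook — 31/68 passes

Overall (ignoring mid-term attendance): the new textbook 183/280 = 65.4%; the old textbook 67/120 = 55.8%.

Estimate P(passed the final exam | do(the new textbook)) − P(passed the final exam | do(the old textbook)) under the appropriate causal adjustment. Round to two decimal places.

Mid-term attendance lies on the pathway teaching method → mid-term attendance → outcome, so adjusting for it blocks the indirect effect. For the total causal effect of teaching method, use the unadjusted pooled rates.
The causal difference is the pooled difference: 0.654 − 0.558 = +0.095.

+0.10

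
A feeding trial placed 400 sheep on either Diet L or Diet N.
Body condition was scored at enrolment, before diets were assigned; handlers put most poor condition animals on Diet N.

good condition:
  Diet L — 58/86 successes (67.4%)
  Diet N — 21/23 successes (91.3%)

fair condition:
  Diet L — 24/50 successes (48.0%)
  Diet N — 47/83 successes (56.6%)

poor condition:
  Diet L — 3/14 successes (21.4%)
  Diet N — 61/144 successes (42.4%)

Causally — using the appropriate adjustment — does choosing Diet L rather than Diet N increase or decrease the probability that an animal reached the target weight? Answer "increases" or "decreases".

decreases

Nothing the diet does changes starting body condition; the imbalance is an allocation artefact. With starting body condition also predicting the outcome, the pooled figure is confounded, and the within-stratum comparison is the causal one.
Within each level — good condition: 67.4% vs 91.3%; fair condition: 48.0% vs 56.6%; poor condition: 21.4% vs 42.4% — Diet N is higher every time.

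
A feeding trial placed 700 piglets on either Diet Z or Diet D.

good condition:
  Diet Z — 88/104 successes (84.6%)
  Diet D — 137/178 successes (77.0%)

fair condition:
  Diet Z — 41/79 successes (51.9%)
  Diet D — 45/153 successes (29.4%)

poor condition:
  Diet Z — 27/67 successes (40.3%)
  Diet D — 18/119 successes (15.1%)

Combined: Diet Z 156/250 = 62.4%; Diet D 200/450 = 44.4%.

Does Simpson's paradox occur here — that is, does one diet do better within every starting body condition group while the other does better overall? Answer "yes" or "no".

no

Within each starting body condition level (good condition 84.6% vs 77.0%; fair condition 51.9% vs 29.4%; poor condition 40.3% vs 15.1%), Diet Z has the higher rate every time. Pooled: 62.4% vs 44.4% — Diet Z has the higher rate overall. They agree.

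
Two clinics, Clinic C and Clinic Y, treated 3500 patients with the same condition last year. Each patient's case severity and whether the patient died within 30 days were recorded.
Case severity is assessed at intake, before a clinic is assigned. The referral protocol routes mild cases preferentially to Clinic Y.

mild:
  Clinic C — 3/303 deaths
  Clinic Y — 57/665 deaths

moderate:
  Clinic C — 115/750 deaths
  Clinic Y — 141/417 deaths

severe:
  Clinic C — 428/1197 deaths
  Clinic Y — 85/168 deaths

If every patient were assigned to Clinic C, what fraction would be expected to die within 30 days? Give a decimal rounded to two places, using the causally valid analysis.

0.19

Since case severity is a pre-existing factor (not a product of the clinic) and it affects the outcome on its own, it is a confounder. The stratified rates, not the pooled rate, identify the causal effect.
Standardising Clinic C to the population case severity mix: 0.277·3/303 + 0.333·115/750 + 0.390·428/1197 = 0.193.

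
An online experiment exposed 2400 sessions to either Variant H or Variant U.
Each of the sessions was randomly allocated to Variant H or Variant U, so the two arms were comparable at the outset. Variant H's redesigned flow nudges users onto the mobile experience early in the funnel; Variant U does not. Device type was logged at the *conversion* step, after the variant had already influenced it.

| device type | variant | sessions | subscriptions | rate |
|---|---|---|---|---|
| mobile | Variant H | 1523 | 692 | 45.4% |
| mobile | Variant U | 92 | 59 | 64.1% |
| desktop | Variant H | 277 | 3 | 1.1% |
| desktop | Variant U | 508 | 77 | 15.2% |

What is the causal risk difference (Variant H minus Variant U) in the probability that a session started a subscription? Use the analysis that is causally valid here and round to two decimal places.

Stratifying would compare variants among sessions the variants themselves sorted into device type groups — a form of selection on an intermediate. The unconditioned pooled rates give the total causal effect.
The causal difference is the pooled difference: 0.386 − 0.227 = +0.159.

+0.16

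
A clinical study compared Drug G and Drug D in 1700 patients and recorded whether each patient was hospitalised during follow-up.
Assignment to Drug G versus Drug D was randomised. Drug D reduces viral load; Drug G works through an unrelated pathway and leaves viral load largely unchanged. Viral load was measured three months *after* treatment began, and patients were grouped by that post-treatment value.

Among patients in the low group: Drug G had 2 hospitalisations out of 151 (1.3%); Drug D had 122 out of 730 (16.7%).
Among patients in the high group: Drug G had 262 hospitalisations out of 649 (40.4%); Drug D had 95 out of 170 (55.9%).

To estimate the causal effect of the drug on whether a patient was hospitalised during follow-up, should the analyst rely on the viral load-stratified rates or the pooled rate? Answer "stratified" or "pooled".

Viral load lies on the pathway drug → viral load → outcome, so adjusting for it blocks the indirect effect. For the total causal effect of drug, use the unadjusted pooled rates.
Pooled: Drug G 33.0% vs Drug D 24.1%; Drug D is lower overall.

pooled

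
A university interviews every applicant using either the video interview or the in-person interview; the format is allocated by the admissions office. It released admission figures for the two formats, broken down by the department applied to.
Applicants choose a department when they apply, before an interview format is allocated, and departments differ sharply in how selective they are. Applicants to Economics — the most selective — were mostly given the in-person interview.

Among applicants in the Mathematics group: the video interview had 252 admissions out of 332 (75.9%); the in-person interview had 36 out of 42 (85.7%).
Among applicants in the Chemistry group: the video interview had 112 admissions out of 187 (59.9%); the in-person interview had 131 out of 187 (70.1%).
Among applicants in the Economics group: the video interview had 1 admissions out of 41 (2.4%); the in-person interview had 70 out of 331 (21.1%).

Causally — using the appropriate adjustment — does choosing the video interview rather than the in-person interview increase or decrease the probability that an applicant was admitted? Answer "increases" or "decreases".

decreases

The stratified and pooled comparisons disagree (the in-person interview wins within each department; the video interview wins overall), so the answer turns on the causal role of department.
Nothing the interview format does changes department; the imbalance is an allocation artefact. With department also predicting the outcome, the pooled figure is confounded, and the within-stratum comparison is the causal one.
Within each level — Mathematics: 75.9% vs 85.7%; Chemistry: 59.9% vs 70.1%; Economics: 2.4% vs 21.1% — the in-person interview is higher every time.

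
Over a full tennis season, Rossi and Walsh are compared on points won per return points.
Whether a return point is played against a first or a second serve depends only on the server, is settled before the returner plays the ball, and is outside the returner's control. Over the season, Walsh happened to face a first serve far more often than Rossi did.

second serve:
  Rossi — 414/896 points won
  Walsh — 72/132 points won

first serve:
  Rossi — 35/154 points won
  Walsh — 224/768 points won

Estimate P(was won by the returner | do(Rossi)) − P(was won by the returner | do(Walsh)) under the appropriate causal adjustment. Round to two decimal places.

Serve type is set before the player has any effect — it is not caused by the player — and it independently drives the outcome. That makes it a confounder, so the causal comparison is within serve type levels.
Adjusting over the population distribution of serve type: 0.527·(0.462−0.545) + 0.473·(0.227−0.292) = -0.074.

-0.07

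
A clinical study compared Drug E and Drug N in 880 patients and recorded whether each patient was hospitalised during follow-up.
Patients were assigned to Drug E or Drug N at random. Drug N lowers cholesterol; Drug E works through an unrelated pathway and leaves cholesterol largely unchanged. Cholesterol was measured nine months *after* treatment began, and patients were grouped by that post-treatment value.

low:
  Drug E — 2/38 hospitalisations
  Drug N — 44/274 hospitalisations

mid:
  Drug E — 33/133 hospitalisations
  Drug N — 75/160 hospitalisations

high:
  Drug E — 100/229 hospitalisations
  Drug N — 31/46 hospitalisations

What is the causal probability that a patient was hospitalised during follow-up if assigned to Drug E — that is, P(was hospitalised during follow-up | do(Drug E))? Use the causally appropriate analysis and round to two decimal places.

0.34

Because the drug influences cholesterol, cholesterol is a post-treatment mediator, not a confounder. Stratifying on it would bias the estimate; the causal effect is the crude pooled difference.
So P(outcome | do(Drug E)) is just the pooled rate for Drug E: 135/400 = 0.338.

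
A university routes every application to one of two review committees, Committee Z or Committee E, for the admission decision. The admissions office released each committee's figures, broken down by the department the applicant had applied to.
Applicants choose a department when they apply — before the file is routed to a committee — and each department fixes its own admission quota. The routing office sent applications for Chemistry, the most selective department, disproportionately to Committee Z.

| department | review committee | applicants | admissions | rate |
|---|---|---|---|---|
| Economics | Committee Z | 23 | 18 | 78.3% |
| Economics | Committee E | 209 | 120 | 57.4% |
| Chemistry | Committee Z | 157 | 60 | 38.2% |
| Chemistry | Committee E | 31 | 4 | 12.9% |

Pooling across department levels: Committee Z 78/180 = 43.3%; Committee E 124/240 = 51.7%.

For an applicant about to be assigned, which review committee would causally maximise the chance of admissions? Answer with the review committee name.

Within every department level Committee Z has the higher rate, yet pooled Committee E does — Simpson's reversal.
Since department is a pre-existing factor (not a product of the review committee) and it affects the outcome on its own, it is a confounder. The stratified rates, not the pooled rate, identify the causal effect.
Within each level — Economics: 78.3% vs 57.4%; Chemistry: 38.2% vs 12.9% — Committee Z is higher every time.

Committee Z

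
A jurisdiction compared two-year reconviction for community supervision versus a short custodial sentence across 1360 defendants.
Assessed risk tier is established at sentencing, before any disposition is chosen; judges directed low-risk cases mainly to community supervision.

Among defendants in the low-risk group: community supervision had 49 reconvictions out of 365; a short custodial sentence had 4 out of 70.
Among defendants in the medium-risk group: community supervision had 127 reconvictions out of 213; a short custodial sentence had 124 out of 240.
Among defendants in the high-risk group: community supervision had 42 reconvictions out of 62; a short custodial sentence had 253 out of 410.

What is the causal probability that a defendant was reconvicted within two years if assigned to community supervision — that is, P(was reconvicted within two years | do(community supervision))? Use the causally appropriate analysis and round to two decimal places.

0.48

a short custodial sentence is lower inside every assessed risk tier stratum but community supervision is lower in aggregate. Whether to stratify depends on how assessed risk tier relates to the disposition.
Assessed risk tier is set before the disposition has any effect — it is not caused by the disposition — and it independently drives the outcome. That makes it a confounder, so the causal comparison is within assessed risk tier levels.
Standardising community supervision to the population assessed risk tier mix: 0.320·49/365 + 0.333·127/213 + 0.347·42/62 = 0.477.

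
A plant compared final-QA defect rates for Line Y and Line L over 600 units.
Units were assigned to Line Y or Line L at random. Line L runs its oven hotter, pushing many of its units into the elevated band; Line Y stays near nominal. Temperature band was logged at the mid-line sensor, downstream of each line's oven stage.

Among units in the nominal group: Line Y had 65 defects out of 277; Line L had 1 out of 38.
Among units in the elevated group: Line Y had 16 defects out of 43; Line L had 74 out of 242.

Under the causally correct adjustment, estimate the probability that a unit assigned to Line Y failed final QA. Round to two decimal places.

Line L is lower inside every in-process temperature band stratum but Line Y is lower in aggregate. Whether to stratify depends on how in-process temperature band relates to the line.
In-process temperature band is downstream of the line. One should not condition on a consequence of treatment, so the overall rates are the right comparison.
So P(outcome | do(Line Y)) is just the pooled rate for Line Y: 81/320 = 0.253.

0.25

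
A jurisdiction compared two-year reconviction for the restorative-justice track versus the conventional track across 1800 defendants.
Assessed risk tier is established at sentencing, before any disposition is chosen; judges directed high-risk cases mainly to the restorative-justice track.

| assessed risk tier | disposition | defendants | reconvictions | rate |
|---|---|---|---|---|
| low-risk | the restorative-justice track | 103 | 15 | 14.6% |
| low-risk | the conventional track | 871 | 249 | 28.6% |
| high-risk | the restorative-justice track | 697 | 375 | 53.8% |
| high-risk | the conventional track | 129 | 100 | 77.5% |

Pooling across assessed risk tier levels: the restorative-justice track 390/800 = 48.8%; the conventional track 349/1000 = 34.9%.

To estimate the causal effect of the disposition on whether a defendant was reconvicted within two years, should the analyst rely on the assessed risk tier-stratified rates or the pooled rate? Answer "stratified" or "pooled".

stratified

Assessed risk tier differs across dispositions for reasons unrelated to any effect of the disposition itself, and it separately predicts the outcome — a classic confounder. We must compare within assessed risk tier levels.
Within each level — low-risk: 14.6% vs 28.6%; high-risk: 53.8% vs 77.5% — the restorative-justice track is lower every time.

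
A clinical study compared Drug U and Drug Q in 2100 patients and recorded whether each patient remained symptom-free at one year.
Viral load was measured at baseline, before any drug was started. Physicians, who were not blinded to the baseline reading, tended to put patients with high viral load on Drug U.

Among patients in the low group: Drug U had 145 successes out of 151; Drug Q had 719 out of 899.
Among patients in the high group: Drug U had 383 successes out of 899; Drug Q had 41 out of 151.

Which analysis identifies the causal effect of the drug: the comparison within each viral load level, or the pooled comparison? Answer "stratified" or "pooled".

stratified

Viral load differs across drugs for reasons unrelated to any effect of the drug itself, and it separately predicts the outcome — a classic confounder. We must compare within viral load levels.
Within each level — low: 96.0% vs 80.0%; high: 42.6% vs 27.2% — Drug U is higher every time.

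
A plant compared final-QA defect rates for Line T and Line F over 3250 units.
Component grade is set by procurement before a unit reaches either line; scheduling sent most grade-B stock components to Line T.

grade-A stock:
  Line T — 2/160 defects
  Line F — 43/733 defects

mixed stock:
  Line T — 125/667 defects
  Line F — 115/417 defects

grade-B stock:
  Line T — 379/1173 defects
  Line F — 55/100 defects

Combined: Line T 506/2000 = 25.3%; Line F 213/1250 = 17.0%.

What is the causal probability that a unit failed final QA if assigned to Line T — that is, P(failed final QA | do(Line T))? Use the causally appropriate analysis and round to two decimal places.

Component grade satisfies the back-door criterion: it is not a descendant of the line, and it blocks the spurious path from line to outcome. Adjusting for it (i.e., using the within-component grade rates) gives the causal effect.
Standardising Line T to the population component grade mix: 0.275·2/160 + 0.334·125/667 + 0.392·379/1173 = 0.192.

0.19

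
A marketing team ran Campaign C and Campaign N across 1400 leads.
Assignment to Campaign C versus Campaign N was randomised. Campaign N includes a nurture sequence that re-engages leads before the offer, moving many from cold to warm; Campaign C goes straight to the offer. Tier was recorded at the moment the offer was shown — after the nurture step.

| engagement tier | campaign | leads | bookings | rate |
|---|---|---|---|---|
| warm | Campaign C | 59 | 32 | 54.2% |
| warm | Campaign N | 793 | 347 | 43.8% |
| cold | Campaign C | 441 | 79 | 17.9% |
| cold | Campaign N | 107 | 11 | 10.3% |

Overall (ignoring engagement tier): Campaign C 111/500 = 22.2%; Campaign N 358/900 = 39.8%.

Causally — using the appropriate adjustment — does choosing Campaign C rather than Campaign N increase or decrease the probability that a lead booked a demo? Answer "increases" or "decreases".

The engagement tier-specific comparison favours Campaign C throughout, but the pooled figures favour Campaign N. The question is whether to condition on engagement tier.
Engagement tier here is a post-treatment variable shaped by the campaign; conditioning on it would introduce bias rather than remove it. The overall comparison is the causal one.
Pooled: Campaign C 22.2% vs Campaign N 39.8%; Campaign N is higher overall.

decreases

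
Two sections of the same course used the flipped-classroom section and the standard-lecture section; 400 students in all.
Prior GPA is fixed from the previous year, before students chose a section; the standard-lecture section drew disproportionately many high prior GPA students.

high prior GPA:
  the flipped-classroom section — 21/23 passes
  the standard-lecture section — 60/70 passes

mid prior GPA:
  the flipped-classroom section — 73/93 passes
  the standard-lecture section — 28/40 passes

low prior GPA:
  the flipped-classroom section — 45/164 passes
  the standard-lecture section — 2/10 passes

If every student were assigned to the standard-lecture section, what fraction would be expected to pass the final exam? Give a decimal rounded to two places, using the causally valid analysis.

0.52

Within every prior GPA band level the flipped-classroom section has the higher rate, yet pooled the standard-lecture section does — Simpson's reversal.
The imbalance in prior GPA band arose from how students were allocated, not from anything the teaching method did; and prior GPA band independently affects the outcome. The pooled gap is confounded — condition on prior GPA band.
Standardising the standard-lecture section to the population prior GPA band mix: 0.233·60/70 + 0.333·28/40 + 0.435·2/10 = 0.519.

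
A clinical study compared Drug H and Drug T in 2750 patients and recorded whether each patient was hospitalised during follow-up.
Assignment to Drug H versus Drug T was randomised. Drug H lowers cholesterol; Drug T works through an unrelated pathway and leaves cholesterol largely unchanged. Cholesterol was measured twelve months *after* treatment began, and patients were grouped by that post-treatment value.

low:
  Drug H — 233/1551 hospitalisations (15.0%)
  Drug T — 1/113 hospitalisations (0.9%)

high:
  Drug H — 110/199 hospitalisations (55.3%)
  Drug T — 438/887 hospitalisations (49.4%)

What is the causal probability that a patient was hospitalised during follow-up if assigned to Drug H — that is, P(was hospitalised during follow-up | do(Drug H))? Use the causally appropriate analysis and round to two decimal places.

Within every cholesterol level Drug T has the lower rate, yet pooled Drug H does — Simpson's reversal.
Stratifying would compare drugs among patients the drugs themselves sorted into cholesterol groups — a form of selection on an intermediate. The unconditioned pooled rates give the total causal effect.
So P(outcome | do(Drug H)) is just the pooled rate for Drug H: 343/1750 = 0.196.

0.20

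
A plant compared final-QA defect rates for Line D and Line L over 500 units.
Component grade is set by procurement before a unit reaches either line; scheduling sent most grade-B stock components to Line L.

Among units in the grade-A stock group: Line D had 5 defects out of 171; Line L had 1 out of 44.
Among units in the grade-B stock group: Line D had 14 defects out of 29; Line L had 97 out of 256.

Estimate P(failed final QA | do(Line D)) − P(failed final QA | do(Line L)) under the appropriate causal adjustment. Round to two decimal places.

+0.06

Since component grade is a pre-existing factor (not a product of the line) and it affects the outcome on its own, it is a confounder. The stratified rates, not the pooled rate, identify the causal effect.
Adjusting over the population distribution of component grade: 0.430·(0.029−0.023) + 0.570·(0.483−0.379) = +0.062.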